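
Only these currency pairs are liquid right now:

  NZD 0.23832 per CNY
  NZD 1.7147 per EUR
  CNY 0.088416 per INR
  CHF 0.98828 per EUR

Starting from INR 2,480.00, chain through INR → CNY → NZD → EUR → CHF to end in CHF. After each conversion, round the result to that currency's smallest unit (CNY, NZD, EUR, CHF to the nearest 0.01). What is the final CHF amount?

CHF 30.12

INR 2,480.00 × 0.088416 = CNY 219.27
CNY 219.27 × 0.23832 = NZD 52.26
NZD 52.26 ÷ 1.7147 = EUR 30.48
EUR 30.48 × 0.98828 = CHF 30.12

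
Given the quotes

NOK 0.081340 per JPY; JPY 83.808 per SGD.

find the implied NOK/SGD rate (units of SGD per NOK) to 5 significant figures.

1 NOK ÷ 0.081340 = 12.2941 JPY
12.2941 JPY ÷ 83.808 = 0.146693 SGD

NOK/SGD = 0.14669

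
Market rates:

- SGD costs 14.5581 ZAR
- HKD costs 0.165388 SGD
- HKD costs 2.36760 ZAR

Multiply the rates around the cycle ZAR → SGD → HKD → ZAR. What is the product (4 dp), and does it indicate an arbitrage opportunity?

Around ZAR → SGD → HKD → ZAR: 1 ÷ 14.5581 ÷ 0.165388 × 2.36760 = 0.983331
Product < 1; profitable direction is ZAR → HKD → SGD → ZAR.

0.9833 (arbitrage exists)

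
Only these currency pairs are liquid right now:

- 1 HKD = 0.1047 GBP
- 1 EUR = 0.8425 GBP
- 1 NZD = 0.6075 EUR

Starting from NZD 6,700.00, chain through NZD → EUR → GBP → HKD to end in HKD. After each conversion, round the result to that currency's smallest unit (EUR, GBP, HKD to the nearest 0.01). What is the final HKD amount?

HKD 32,752.53

NZD 6,700.00 × 0.6075 = EUR 4,070.25
EUR 4,070.25 × 0.8425 = GBP 3,429.19
GBP 3,429.19 ÷ 0.1047 = HKD 32,752.53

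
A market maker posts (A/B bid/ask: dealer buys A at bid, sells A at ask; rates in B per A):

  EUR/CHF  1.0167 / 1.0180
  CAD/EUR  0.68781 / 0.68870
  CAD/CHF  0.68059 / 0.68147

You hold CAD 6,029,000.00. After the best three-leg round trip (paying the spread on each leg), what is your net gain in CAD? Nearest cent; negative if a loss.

Net profit: CAD 157,711.31

Best loop CAD → EUR → CHF → CAD:
CAD 6,029,000.00 × 0.68781 (sell CAD at bid) = EUR 4,146,806.49
EUR 4,146,806.49 × 1.0167 (sell EUR at bid) = CHF 4,216,058.16
CHF 4,216,058.16 ÷ 0.68147 (buy CAD at ask) = CAD 6,186,711.31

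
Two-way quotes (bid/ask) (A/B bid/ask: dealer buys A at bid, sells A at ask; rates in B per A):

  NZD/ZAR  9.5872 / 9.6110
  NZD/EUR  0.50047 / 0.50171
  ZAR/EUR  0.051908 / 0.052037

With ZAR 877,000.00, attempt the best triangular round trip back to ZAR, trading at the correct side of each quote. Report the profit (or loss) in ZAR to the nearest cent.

Best loop ZAR → NZD → EUR → ZAR:
ZAR 877,000.00 ÷ 9.6110 (buy NZD at ask) = NZD 91,249.61
NZD 91,249.61 × 0.50047 (sell NZD at bid) = EUR 45,667.69
EUR 45,667.69 ÷ 0.052037 (buy ZAR at ask) = ZAR 877,600.40

Net profit: ZAR 600.40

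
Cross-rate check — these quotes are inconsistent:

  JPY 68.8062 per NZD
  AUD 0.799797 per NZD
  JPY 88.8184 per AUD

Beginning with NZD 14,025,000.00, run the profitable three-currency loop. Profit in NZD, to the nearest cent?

Profit: NZD 454,648.28

Profitable loop is NZD → AUD → JPY → NZD:
NZD 14,025,000.00 × 0.799797 = AUD 11,217,152.92
AUD 11,217,152.92 × 88.8184 = JPY 996,289,575
JPY 996,289,575 ÷ 68.8062 = NZD 14,479,648.28
Profit = NZD 14,479,648.28 − NZD 14,025,000.00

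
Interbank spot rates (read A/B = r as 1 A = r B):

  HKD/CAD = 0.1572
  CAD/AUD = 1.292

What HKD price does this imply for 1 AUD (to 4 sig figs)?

AUD/HKD = 4.924

1 AUD ÷ 1.292 = 0.773994 CAD
0.773994 CAD ÷ 0.1572 = 4.92362 HKD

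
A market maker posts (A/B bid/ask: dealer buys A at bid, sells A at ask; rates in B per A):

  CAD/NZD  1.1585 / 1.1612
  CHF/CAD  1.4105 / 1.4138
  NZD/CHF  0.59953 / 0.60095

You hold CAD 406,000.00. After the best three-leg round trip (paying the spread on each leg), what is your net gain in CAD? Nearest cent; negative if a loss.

Net profit: CAD 5,521.65

Best loop CAD → CHF → NZD → CAD:
CAD 406,000.00 ÷ 1.4138 (buy CHF at ask) = CHF 287,169.33
CHF 287,169.33 ÷ 0.60095 (buy NZD at ask) = NZD 477,858.94
NZD 477,858.94 ÷ 1.1612 (buy CAD at ask) = CAD 411,521.65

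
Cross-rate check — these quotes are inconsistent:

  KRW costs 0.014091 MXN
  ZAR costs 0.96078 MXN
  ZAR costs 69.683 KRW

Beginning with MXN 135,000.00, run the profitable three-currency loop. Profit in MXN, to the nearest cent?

Profitable loop is MXN → ZAR → KRW → MXN:
MXN 135,000.00 ÷ 0.96078 = ZAR 140,510.83
ZAR 140,510.83 × 69.683 = KRW 9,791,217
KRW 9,791,217 × 0.014091 = MXN 137,968.03
Profit = MXN 137,968.03 − MXN 135,000.00

Profit: MXN 2,968.03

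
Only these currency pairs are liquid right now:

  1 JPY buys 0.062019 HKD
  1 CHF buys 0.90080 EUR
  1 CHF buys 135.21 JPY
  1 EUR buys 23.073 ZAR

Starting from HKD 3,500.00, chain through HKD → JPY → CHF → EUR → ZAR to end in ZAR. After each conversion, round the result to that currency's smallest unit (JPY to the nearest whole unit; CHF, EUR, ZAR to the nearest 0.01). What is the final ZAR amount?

ZAR 8,674.99

HKD 3,500.00 ÷ 0.062019 = JPY 56,434
JPY 56,434 ÷ 135.21 = CHF 417.38
CHF 417.38 × 0.90080 = EUR 375.98
EUR 375.98 × 23.073 = ZAR 8,674.99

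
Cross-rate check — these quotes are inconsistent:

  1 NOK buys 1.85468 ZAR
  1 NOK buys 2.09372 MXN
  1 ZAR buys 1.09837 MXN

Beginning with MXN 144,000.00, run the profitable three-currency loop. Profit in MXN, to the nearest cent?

Profitable loop is MXN → ZAR → NOK → MXN:
MXN 144,000.00 ÷ 1.09837 = ZAR 131,103.36
ZAR 131,103.36 ÷ 1.85468 = NOK 70,687.86
NOK 70,687.86 × 2.09372 = MXN 148,000.59
Profit = MXN 148,000.59 − MXN 144,000.00

Profit: MXN 4,000.59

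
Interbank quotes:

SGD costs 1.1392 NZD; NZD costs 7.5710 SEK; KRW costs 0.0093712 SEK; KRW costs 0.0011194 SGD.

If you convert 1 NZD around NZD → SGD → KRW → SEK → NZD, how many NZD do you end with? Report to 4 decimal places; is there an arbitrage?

Around NZD → SGD → KRW → SEK → NZD: 1 ÷ 1.1392 ÷ 0.0011194 × 0.0093712 ÷ 7.5710 = 0.970637
Product < 1; profitable direction is NZD → SEK → KRW → SGD → NZD.

0.9706 (arbitrage exists)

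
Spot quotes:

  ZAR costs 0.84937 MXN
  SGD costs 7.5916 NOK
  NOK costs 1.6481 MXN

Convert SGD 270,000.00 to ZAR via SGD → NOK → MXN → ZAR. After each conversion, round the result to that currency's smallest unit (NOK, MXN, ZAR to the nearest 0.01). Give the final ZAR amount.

ZAR 3,977,257.63

SGD 270,000.00 × 7.5916 = NOK 2,049,732.00
NOK 2,049,732.00 × 1.6481 = MXN 3,378,163.31
MXN 3,378,163.31 ÷ 0.84937 = ZAR 3,977,257.63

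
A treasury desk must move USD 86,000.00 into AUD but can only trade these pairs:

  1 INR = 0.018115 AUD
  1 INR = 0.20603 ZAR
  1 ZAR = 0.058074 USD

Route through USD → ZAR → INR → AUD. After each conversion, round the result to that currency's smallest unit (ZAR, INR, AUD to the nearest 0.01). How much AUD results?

USD 86,000.00 ÷ 0.058074 = ZAR 1,480,869.24
ZAR 1,480,869.24 ÷ 0.20603 = INR 7,187,638.89
INR 7,187,638.89 × 0.018115 = AUD 130,204.08

AUD 130,204.08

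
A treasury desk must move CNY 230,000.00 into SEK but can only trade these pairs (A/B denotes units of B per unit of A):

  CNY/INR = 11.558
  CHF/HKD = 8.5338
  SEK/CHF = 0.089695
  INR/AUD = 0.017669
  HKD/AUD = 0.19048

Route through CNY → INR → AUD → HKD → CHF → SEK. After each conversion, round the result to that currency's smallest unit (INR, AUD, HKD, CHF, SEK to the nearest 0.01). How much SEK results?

CNY 230,000.00 × 11.558 = INR 2,658,340.00
INR 2,658,340.00 × 0.017669 = AUD 46,970.21
AUD 46,970.21 ÷ 0.19048 = HKD 246,588.67
HKD 246,588.67 ÷ 8.5338 = CHF 28,895.53
CHF 28,895.53 ÷ 0.089695 = SEK 322,153.19

SEK 322,153.19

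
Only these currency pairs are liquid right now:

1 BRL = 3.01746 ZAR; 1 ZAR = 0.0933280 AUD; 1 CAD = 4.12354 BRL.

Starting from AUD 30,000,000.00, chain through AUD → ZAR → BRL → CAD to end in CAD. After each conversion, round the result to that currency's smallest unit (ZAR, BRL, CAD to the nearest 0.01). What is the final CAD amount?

CAD 25,834,351.38

AUD 30,000,000.00 ÷ 0.0933280 = ZAR 321,446,939.83
ZAR 321,446,939.83 ÷ 3.01746 = BRL 106,528,981.27
BRL 106,528,981.27 ÷ 4.12354 = CAD 25,834,351.38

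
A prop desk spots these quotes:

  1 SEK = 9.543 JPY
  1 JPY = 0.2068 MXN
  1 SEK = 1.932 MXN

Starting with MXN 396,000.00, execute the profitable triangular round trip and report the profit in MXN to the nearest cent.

Profit: MXN 8,504.65

Profitable loop is MXN → SEK → JPY → MXN:
MXN 396,000.00 ÷ 1.932 = SEK 204,968.94
SEK 204,968.94 × 9.543 = JPY 1,956,019
JPY 1,956,019 × 0.2068 = MXN 404,504.65
Profit = MXN 404,504.65 − MXN 396,000.00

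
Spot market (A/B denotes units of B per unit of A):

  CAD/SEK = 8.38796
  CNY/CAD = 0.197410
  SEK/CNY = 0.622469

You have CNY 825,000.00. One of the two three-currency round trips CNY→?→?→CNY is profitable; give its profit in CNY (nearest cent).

Profitable loop is CNY → CAD → SEK → CNY:
CNY 825,000.00 × 0.197410 = CAD 162,863.25
CAD 162,863.25 × 8.38796 = SEK 1,366,090.43
SEK 1,366,090.43 × 0.622469 = CNY 850,348.94
Profit = CNY 850,348.94 − CNY 825,000.00

Profit: CNY 25,348.94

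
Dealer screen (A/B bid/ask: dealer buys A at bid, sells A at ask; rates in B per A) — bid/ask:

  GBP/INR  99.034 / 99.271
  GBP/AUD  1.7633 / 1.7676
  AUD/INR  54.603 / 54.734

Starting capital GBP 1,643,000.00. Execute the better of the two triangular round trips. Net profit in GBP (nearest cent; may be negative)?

Best loop GBP → INR → AUD → GBP:
GBP 1,643,000.00 × 99.034 (sell GBP at bid) = INR 162,712,862.00
INR 162,712,862.00 ÷ 54.734 (buy AUD at ask) = AUD 2,972,793.18
AUD 2,972,793.18 ÷ 1.7676 (buy GBP at ask) = GBP 1,681,824.61

Net profit: GBP 38,824.61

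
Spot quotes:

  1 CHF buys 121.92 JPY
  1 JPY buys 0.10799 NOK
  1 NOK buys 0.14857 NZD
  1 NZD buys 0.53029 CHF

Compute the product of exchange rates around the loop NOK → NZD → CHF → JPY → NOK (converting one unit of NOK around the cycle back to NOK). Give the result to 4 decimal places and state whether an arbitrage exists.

Around NOK → NZD → CHF → JPY → NOK: 1 × 0.14857 × 0.53029 × 121.92 × 0.10799 = 1.037297
Product > 1; profitable direction is NOK → NZD → CHF → JPY → NOK.

1.0373 (arbitrage exists)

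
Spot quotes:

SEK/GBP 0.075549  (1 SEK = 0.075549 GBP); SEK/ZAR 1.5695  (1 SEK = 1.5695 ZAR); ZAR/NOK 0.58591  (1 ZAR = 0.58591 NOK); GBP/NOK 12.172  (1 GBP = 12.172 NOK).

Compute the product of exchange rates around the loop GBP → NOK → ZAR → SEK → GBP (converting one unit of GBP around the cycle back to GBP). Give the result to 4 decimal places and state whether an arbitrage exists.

1.0000 (no arbitrage)

Around GBP → NOK → ZAR → SEK → GBP: 1 × 12.172 ÷ 0.58591 ÷ 1.5695 × 0.075549 = 0.999996
Product ≈ 1 (deviation 0.000%, within rounding noise).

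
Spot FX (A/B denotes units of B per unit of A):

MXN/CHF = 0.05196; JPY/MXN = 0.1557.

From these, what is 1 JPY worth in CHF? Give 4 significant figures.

1 JPY × 0.1557 = 0.1557 MXN
0.1557 MXN × 0.05196 = 0.00809017 CHF

JPY/CHF = 0.008090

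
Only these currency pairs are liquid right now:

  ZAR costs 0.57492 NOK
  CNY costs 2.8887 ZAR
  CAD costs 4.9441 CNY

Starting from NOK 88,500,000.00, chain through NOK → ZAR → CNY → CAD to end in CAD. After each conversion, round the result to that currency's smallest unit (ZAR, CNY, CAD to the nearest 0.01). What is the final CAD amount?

CAD 10,778,198.21

NOK 88,500,000.00 ÷ 0.57492 = ZAR 153,934,460.45
ZAR 153,934,460.45 ÷ 2.8887 = CNY 53,288,489.79
CNY 53,288,489.79 ÷ 4.9441 = CAD 10,778,198.21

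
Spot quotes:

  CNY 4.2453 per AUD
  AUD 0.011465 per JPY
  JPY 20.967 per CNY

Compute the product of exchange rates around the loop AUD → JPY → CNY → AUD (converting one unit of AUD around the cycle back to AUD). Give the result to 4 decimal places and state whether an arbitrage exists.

0.9799 (arbitrage exists)

Around AUD → JPY → CNY → AUD: 1 ÷ 0.011465 ÷ 20.967 ÷ 4.2453 = 0.979899
Product < 1; profitable direction is AUD → CNY → JPY → AUD.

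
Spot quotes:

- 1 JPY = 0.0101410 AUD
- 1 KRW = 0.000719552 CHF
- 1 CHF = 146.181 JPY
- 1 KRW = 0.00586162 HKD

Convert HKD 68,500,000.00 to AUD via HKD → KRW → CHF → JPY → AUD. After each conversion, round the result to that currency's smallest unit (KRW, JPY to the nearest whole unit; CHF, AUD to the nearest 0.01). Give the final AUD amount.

AUD 12,465,416.88

HKD 68,500,000.00 ÷ 0.00586162 = KRW 11,686,189,142
KRW 11,686,189,142 × 0.000719552 = CHF 8,408,820.77
CHF 8,408,820.77 × 146.181 = JPY 1,229,209,829
JPY 1,229,209,829 × 0.0101410 = AUD 12,465,416.88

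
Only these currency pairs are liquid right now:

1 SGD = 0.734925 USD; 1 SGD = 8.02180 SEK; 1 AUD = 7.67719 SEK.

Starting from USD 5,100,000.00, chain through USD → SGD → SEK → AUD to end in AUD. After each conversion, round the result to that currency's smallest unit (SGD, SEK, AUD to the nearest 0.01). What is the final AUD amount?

USD 5,100,000.00 ÷ 0.734925 = SGD 6,939,483.62
SGD 6,939,483.62 × 8.02180 = SEK 55,667,149.70
SEK 55,667,149.70 ÷ 7.67719 = AUD 7,250,979.81

AUD 7,250,979.81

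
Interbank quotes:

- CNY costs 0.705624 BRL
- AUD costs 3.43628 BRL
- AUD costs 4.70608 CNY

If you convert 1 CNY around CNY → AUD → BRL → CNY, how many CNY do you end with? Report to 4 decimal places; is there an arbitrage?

Around CNY → AUD → BRL → CNY: 1 ÷ 4.70608 × 3.43628 ÷ 0.705624 = 1.034799
Product > 1; profitable direction is CNY → AUD → BRL → CNY.

1.0348 (arbitrage exists)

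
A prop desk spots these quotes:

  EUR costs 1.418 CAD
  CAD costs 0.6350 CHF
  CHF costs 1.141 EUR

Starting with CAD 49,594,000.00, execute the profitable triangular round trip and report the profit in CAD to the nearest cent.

Profitable loop is CAD → CHF → EUR → CAD:
CAD 49,594,000.00 × 0.6350 = CHF 31,492,190.00
CHF 31,492,190.00 × 1.141 = EUR 35,932,588.79
EUR 35,932,588.79 × 1.418 = CAD 50,952,410.90
Profit = CAD 50,952,410.90 − CAD 49,594,000.00

Profit: CAD 1,358,410.90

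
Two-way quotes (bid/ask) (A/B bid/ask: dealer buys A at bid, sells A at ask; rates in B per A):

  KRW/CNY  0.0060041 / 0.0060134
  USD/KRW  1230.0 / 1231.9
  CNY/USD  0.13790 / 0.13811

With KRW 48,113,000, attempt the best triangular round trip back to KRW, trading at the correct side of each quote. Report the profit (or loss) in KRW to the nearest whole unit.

Net profit: KRW 885,156

Best loop KRW → CNY → USD → KRW:
KRW 48,113,000 × 0.0060041 (sell KRW at bid) = CNY 288,875.26
CNY 288,875.26 × 0.13790 (sell CNY at bid) = USD 39,835.90
USD 39,835.90 × 1230.0 (sell USD at bid) = KRW 48,998,156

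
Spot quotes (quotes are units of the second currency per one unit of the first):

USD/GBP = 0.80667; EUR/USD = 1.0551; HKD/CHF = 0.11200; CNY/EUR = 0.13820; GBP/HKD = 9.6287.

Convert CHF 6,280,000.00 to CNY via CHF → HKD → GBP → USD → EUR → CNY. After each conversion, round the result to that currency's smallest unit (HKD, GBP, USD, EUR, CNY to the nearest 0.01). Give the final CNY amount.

CNY 49,508,115.27

CHF 6,280,000.00 ÷ 0.11200 = HKD 56,071,428.57
HKD 56,071,428.57 ÷ 9.6287 = GBP 5,823,364.38
GBP 5,823,364.38 ÷ 0.80667 = USD 7,219,016.92
USD 7,219,016.92 ÷ 1.0551 = EUR 6,842,021.53
EUR 6,842,021.53 ÷ 0.13820 = CNY 49,508,115.27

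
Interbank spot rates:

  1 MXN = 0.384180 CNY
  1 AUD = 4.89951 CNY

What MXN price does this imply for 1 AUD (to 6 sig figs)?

1 AUD × 4.89951 = 4.89951 CNY
4.89951 CNY ÷ 0.384180 = 12.7532 MXN

AUD/MXN = 12.7532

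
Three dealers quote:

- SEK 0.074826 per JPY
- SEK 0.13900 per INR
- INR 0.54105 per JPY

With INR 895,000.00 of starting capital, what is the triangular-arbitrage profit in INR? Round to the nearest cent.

Profitable loop is INR → SEK → JPY → INR:
INR 895,000.00 × 0.13900 = SEK 124,405.00
SEK 124,405.00 ÷ 0.074826 = JPY 1,662,591
JPY 1,662,591 × 0.54105 = INR 899,544.61
Profit = INR 899,544.61 − INR 895,000.00

Profit: INR 4,544.61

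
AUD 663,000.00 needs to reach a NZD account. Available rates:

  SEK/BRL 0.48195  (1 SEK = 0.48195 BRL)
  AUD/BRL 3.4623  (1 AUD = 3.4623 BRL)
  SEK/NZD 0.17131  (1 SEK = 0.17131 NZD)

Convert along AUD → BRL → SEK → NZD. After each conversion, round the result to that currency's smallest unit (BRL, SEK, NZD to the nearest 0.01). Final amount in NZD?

AUD 663,000.00 × 3.4623 = BRL 2,295,504.90
BRL 2,295,504.90 ÷ 0.48195 = SEK 4,762,952.38
SEK 4,762,952.38 × 0.17131 = NZD 815,941.37

NZD 815,941.37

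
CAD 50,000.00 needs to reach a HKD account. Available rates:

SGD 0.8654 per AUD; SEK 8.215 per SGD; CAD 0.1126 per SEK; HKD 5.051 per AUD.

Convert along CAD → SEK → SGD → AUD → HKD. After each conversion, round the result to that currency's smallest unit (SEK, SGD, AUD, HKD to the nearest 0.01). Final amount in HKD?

CAD 50,000.00 ÷ 0.1126 = SEK 444,049.73
SEK 444,049.73 ÷ 8.215 = SGD 54,053.53
SGD 54,053.53 ÷ 0.8654 = AUD 62,460.75
AUD 62,460.75 × 5.051 = HKD 315,489.25

HKD 315,489.25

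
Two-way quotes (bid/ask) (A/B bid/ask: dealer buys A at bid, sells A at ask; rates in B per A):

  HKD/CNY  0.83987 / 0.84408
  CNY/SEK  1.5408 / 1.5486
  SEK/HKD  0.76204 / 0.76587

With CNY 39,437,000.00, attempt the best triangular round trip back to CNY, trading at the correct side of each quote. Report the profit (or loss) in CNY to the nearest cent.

Best loop CNY → HKD → SEK → CNY:
CNY 39,437,000.00 ÷ 0.84408 (buy HKD at ask) = HKD 46,721,874.70
HKD 46,721,874.70 ÷ 0.76587 (buy SEK at ask) = SEK 61,004,967.82
SEK 61,004,967.82 ÷ 1.5486 (buy CNY at ask) = CNY 39,393,625.09

Net result: CNY -43,374.91 (no profitable arbitrage after spreads)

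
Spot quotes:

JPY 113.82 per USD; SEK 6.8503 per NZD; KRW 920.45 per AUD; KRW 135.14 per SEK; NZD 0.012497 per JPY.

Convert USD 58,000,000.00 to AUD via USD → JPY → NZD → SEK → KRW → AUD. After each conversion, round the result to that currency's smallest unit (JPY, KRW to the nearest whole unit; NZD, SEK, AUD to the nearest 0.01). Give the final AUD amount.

AUD 82,974,691.90

USD 58,000,000.00 × 113.82 = JPY 6,601,560,000
JPY 6,601,560,000 × 0.012497 = NZD 82,499,695.32
NZD 82,499,695.32 × 6.8503 = SEK 565,147,662.85
SEK 565,147,662.85 × 135.14 = KRW 76,374,055,158
KRW 76,374,055,158 ÷ 920.45 = AUD 82,974,691.90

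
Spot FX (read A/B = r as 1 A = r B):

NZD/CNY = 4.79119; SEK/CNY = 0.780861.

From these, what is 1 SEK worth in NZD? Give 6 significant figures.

1 SEK × 0.780861 = 0.780861 CNY
0.780861 CNY ÷ 4.79119 = 0.162979 NZD

SEK/NZD = 0.162979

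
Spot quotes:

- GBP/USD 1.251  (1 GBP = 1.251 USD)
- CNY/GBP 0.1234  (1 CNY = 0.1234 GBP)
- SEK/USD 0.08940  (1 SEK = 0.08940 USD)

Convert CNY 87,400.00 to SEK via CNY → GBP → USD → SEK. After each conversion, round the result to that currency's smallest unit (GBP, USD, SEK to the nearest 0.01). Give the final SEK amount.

CNY 87,400.00 × 0.1234 = GBP 10,785.16
GBP 10,785.16 × 1.251 = USD 13,492.24
USD 13,492.24 ÷ 0.08940 = SEK 150,919.91

SEK 150,919.91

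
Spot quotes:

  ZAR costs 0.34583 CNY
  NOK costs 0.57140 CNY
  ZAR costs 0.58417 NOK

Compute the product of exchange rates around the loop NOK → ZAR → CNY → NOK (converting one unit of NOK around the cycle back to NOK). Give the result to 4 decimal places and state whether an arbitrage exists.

Around NOK → ZAR → CNY → NOK: 1 ÷ 0.58417 × 0.34583 ÷ 0.57140 = 1.036056
Product > 1; profitable direction is NOK → ZAR → CNY → NOK.

1.0361 (arbitrage exists)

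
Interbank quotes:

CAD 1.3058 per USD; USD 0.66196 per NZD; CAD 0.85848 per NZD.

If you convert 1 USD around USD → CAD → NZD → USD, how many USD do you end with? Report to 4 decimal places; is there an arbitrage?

Around USD → CAD → NZD → USD: 1 × 1.3058 ÷ 0.85848 × 0.66196 = 1.006881
Product > 1; profitable direction is USD → CAD → NZD → USD.

1.0069 (arbitrage exists)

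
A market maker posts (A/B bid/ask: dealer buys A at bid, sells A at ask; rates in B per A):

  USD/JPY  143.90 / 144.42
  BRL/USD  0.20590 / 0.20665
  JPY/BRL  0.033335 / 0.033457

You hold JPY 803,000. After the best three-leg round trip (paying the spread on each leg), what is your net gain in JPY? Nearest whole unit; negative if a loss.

Net profit: JPY 1,203

Best loop JPY → USD → BRL → JPY:
JPY 803,000 ÷ 144.42 (buy USD at ask) = USD 5,560.17
USD 5,560.17 ÷ 0.20665 (buy BRL at ask) = BRL 26,906.23
BRL 26,906.23 ÷ 0.033457 (buy JPY at ask) = JPY 804,203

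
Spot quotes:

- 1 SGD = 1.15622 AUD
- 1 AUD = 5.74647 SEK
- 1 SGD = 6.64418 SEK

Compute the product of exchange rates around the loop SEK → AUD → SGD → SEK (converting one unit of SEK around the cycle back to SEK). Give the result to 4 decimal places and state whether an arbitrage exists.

Around SEK → AUD → SGD → SEK: 1 ÷ 5.74647 ÷ 1.15622 × 6.64418 = 0.999999
Product ≈ 1 (deviation 0.000%, within rounding noise).

1.0000 (no arbitrage)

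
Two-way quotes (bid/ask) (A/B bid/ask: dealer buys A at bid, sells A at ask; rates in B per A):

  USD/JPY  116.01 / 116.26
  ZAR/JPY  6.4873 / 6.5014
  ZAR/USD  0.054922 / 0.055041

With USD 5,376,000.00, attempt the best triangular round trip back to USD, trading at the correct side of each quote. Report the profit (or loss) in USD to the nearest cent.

Net profit: USD 74,126.82

Best loop USD → ZAR → JPY → USD:
USD 5,376,000.00 ÷ 0.055041 (buy ZAR at ask) = ZAR 97,672,644.03
ZAR 97,672,644.03 × 6.4873 (sell ZAR at bid) = JPY 633,631,744
JPY 633,631,744 ÷ 116.26 (buy USD at ask) = USD 5,450,126.82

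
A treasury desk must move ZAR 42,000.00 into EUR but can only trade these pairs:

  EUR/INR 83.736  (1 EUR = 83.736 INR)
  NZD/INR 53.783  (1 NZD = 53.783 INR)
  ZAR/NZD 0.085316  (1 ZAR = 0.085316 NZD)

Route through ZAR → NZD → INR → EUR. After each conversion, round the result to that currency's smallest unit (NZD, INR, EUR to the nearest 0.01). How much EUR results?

EUR 2,301.51

ZAR 42,000.00 × 0.085316 = NZD 3,583.27
NZD 3,583.27 × 53.783 = INR 192,719.01
INR 192,719.01 ÷ 83.736 = EUR 2,301.51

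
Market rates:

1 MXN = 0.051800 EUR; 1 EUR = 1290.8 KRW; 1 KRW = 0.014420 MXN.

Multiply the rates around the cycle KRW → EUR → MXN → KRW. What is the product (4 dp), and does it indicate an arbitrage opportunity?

1.0372 (arbitrage exists)

Around KRW → EUR → MXN → KRW: 1 ÷ 1290.8 ÷ 0.051800 ÷ 0.014420 = 1.037161
Product > 1; profitable direction is KRW → EUR → MXN → KRW.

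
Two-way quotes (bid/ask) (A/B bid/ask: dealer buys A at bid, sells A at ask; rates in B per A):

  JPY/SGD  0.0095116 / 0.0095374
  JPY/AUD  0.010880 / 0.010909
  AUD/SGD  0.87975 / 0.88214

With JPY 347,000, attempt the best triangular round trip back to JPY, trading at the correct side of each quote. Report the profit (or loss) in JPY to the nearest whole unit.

Best loop JPY → AUD → SGD → JPY:
JPY 347,000 × 0.010880 (sell JPY at bid) = AUD 3,775.36
AUD 3,775.36 × 0.87975 (sell AUD at bid) = SGD 3,321.37
SGD 3,321.37 ÷ 0.0095374 (buy JPY at ask) = JPY 348,247

Net profit: JPY 1,247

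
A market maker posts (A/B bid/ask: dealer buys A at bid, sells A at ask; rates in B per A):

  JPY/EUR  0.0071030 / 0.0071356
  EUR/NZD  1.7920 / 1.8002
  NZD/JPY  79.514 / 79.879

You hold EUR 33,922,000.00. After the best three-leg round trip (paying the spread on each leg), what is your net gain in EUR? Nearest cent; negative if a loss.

Net profit: EUR 410,455.93

Best loop EUR → NZD → JPY → EUR:
EUR 33,922,000.00 × 1.7920 (sell EUR at bid) = NZD 60,788,224.00
NZD 60,788,224.00 × 79.514 (sell NZD at bid) = JPY 4,833,514,843
JPY 4,833,514,843 × 0.0071030 (sell JPY at bid) = EUR 34,332,455.93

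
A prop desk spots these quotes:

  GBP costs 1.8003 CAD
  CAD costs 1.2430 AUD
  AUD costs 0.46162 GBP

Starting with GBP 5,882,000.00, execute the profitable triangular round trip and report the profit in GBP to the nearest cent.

Profit: GBP 194,110.27

Profitable loop is GBP → CAD → AUD → GBP:
GBP 5,882,000.00 × 1.8003 = CAD 10,589,364.60
CAD 10,589,364.60 × 1.2430 = AUD 13,162,580.20
AUD 13,162,580.20 × 0.46162 = GBP 6,076,110.27
Profit = GBP 6,076,110.27 − GBP 5,882,000.00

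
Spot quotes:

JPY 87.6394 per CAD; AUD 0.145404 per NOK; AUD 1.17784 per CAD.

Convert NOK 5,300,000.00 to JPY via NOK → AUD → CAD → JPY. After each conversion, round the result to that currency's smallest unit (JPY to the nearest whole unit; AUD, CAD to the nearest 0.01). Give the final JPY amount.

NOK 5,300,000.00 × 0.145404 = AUD 770,641.20
AUD 770,641.20 ÷ 1.17784 = CAD 654,283.43
CAD 654,283.43 × 87.6394 = JPY 57,341,007

JPY 57,341,007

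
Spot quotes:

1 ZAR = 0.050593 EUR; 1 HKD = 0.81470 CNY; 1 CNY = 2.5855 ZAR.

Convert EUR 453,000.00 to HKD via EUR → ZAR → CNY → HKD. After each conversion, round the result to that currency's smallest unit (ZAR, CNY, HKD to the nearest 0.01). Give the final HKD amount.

EUR 453,000.00 ÷ 0.050593 = ZAR 8,953,807.84
ZAR 8,953,807.84 ÷ 2.5855 = CNY 3,463,085.61
CNY 3,463,085.61 ÷ 0.81470 = HKD 4,250,749.49

HKD 4,250,749.49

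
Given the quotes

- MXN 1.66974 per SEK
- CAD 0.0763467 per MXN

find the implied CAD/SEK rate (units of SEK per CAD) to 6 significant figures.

CAD/SEK = 7.84442

1 CAD ÷ 0.0763467 = 13.0981 MXN
13.0981 MXN ÷ 1.66974 = 7.84442 SEK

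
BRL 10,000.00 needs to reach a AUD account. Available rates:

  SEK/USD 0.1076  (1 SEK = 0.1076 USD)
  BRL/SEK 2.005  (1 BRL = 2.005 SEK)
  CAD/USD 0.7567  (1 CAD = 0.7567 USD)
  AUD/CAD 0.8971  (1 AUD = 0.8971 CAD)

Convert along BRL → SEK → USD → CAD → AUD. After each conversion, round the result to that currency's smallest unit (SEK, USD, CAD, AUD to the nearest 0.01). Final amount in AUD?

AUD 3,178.06

BRL 10,000.00 × 2.005 = SEK 20,050.00
SEK 20,050.00 × 0.1076 = USD 2,157.38
USD 2,157.38 ÷ 0.7567 = CAD 2,851.04
CAD 2,851.04 ÷ 0.8971 = AUD 3,178.06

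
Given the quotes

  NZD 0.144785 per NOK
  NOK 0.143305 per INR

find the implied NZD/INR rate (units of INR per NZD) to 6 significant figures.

1 NZD ÷ 0.144785 = 6.90679 NOK
6.90679 NOK ÷ 0.143305 = 48.1965 INR

NZD/INR = 48.1965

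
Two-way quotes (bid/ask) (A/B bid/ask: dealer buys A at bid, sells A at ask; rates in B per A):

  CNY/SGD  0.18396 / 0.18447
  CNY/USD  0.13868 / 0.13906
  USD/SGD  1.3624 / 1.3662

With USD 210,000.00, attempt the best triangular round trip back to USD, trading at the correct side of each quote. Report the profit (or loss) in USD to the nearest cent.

Best loop USD → SGD → CNY → USD:
USD 210,000.00 × 1.3624 (sell USD at bid) = SGD 286,104.00
SGD 286,104.00 ÷ 0.18447 (buy CNY at ask) = CNY 1,550,951.37
CNY 1,550,951.37 × 0.13868 (sell CNY at bid) = USD 215,085.94

Net profit: USD 5,085.94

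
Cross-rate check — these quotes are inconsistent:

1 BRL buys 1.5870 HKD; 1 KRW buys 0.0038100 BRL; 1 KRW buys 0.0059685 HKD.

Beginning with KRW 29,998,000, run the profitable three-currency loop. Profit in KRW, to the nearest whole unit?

Profit: KRW 391,881

Profitable loop is KRW → BRL → HKD → KRW:
KRW 29,998,000 × 0.0038100 = BRL 114,292.38
BRL 114,292.38 × 1.5870 = HKD 181,382.01
HKD 181,382.01 ÷ 0.0059685 = KRW 30,389,881
Profit = KRW 30,389,881 − KRW 29,998,000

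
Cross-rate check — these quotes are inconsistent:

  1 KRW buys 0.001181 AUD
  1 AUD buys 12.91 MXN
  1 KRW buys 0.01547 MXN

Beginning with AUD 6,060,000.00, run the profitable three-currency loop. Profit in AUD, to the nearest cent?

Profit: AUD 88,749.47

Profitable loop is AUD → KRW → MXN → AUD:
AUD 6,060,000.00 ÷ 0.001181 = KRW 5,131,244,708
KRW 5,131,244,708 × 0.01547 = MXN 79,380,355.63
MXN 79,380,355.63 ÷ 12.91 = AUD 6,148,749.47
Profit = AUD 6,148,749.47 − AUD 6,060,000.00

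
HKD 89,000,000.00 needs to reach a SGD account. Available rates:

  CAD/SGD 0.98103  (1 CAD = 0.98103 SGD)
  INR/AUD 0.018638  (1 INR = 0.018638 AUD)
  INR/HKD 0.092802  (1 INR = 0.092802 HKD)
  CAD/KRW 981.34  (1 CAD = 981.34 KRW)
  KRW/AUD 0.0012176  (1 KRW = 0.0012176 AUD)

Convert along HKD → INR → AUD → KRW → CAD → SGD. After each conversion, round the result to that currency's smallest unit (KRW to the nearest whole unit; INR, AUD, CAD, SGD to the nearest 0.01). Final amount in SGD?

SGD 14,675,406.02

HKD 89,000,000.00 ÷ 0.092802 = INR 959,031,055.37
INR 959,031,055.37 × 0.018638 = AUD 17,874,420.81
AUD 17,874,420.81 ÷ 0.0012176 = KRW 14,680,043,372
KRW 14,680,043,372 ÷ 981.34 = CAD 14,959,181.70
CAD 14,959,181.70 × 0.98103 = SGD 14,675,406.02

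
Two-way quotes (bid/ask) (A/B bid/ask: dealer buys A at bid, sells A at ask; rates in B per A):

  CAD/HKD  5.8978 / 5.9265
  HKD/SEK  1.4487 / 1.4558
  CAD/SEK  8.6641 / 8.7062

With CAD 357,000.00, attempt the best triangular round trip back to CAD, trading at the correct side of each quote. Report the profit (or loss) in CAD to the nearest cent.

Net profit: CAD 1,502.07

Best loop CAD → SEK → HKD → CAD:
CAD 357,000.00 × 8.6641 (sell CAD at bid) = SEK 3,093,083.70
SEK 3,093,083.70 ÷ 1.4558 (buy HKD at ask) = HKD 2,124,662.52
HKD 2,124,662.52 ÷ 5.9265 (buy CAD at ask) = CAD 358,502.07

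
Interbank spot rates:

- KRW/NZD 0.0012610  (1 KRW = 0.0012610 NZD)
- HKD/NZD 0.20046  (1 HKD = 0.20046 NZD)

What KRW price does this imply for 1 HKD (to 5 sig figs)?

HKD/KRW = 158.97

1 HKD × 0.20046 = 0.20046 NZD
0.20046 NZD ÷ 0.0012610 = 158.969 KRW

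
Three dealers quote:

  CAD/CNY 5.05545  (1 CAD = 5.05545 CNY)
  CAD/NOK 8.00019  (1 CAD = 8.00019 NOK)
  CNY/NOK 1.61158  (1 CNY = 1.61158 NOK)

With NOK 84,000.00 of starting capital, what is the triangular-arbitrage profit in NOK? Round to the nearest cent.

Profit: NOK 1,544.22

Profitable loop is NOK → CAD → CNY → NOK:
NOK 84,000.00 ÷ 8.00019 = CAD 10,499.75
CAD 10,499.75 × 5.05545 = CNY 53,080.96
CNY 53,080.96 × 1.61158 = NOK 85,544.22
Profit = NOK 85,544.22 − NOK 84,000.00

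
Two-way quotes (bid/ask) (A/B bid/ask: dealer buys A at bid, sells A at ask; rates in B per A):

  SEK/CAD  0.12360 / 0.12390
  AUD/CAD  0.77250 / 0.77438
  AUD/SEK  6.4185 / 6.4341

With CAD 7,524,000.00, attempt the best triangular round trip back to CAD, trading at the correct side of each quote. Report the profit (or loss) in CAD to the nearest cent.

Net profit: CAD 184,088.20

Best loop CAD → AUD → SEK → CAD:
CAD 7,524,000.00 ÷ 0.77438 (buy AUD at ask) = AUD 9,716,160.02
AUD 9,716,160.02 × 6.4185 (sell AUD at bid) = SEK 62,363,173.12
SEK 62,363,173.12 × 0.12360 (sell SEK at bid) = CAD 7,708,088.20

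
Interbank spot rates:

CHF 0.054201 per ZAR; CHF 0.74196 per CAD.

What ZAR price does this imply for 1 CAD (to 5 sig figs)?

1 CAD × 0.74196 = 0.74196 CHF
0.74196 CHF ÷ 0.054201 = 13.689 ZAR

CAD/ZAR = 13.689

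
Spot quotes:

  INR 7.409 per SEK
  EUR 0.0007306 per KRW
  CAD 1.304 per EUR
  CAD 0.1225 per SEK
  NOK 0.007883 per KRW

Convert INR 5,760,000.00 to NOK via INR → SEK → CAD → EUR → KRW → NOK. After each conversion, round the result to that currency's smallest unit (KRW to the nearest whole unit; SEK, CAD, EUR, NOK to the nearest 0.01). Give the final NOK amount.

INR 5,760,000.00 ÷ 7.409 = SEK 777,432.85
SEK 777,432.85 × 0.1225 = CAD 95,235.52
CAD 95,235.52 ÷ 1.304 = EUR 73,033.37
EUR 73,033.37 ÷ 0.0007306 = KRW 99,963,551
KRW 99,963,551 × 0.007883 = NOK 788,012.67

NOK 788,012.67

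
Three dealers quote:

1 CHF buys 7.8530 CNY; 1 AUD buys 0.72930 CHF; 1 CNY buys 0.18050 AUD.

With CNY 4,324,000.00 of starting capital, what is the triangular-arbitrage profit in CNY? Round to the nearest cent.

Profit: CNY 145,970.97

Profitable loop is CNY → AUD → CHF → CNY:
CNY 4,324,000.00 × 0.18050 = AUD 780,482.00
AUD 780,482.00 × 0.72930 = CHF 569,205.52
CHF 569,205.52 × 7.8530 = CNY 4,469,970.97
Profit = CNY 4,469,970.97 − CNY 4,324,000.00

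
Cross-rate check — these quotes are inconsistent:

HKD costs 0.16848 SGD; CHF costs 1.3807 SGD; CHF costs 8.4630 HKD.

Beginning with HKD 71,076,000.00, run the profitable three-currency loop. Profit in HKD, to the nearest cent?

Profit: HKD 2,324,048.78

Profitable loop is HKD → SGD → CHF → HKD:
HKD 71,076,000.00 × 0.16848 = SGD 11,974,884.48
SGD 11,974,884.48 ÷ 1.3807 = CHF 8,673,053.15
CHF 8,673,053.15 × 8.4630 = HKD 73,400,048.78
Profit = HKD 73,400,048.78 − HKD 71,076,000.00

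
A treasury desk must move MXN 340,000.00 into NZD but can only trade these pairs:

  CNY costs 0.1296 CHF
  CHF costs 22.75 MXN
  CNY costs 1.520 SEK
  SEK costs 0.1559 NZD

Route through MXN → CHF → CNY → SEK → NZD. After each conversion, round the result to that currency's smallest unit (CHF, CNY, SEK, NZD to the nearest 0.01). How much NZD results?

MXN 340,000.00 ÷ 22.75 = CHF 14,945.05
CHF 14,945.05 ÷ 0.1296 = CNY 115,316.74
CNY 115,316.74 × 1.520 = SEK 175,281.44
SEK 175,281.44 × 0.1559 = NZD 27,326.38

NZD 27,326.38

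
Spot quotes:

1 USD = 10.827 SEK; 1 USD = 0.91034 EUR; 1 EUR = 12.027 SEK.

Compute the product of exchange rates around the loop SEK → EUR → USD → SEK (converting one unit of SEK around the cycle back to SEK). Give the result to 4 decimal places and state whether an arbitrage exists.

Around SEK → EUR → USD → SEK: 1 ÷ 12.027 ÷ 0.91034 × 10.827 = 0.988888
Product < 1; profitable direction is SEK → USD → EUR → SEK.

0.9889 (arbitrage exists)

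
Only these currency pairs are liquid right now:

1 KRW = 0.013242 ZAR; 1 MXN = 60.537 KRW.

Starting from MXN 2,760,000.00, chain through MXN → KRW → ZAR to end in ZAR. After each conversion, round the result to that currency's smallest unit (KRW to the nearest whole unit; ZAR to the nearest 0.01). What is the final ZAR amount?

MXN 2,760,000.00 × 60.537 = KRW 167,082,120
KRW 167,082,120 × 0.013242 = ZAR 2,212,501.43

ZAR 2,212,501.43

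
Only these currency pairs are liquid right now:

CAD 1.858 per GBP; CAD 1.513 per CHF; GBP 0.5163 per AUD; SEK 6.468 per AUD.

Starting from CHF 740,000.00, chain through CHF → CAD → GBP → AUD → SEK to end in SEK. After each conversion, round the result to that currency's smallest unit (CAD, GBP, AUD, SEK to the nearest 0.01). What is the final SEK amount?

SEK 7,549,059.13

CHF 740,000.00 × 1.513 = CAD 1,119,620.00
CAD 1,119,620.00 ÷ 1.858 = GBP 602,594.19
GBP 602,594.19 ÷ 0.5163 = AUD 1,167,139.63
AUD 1,167,139.63 × 6.468 = SEK 7,549,059.13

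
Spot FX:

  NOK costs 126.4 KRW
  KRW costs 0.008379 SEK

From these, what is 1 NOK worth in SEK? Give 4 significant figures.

NOK/SEK = 1.059

1 NOK × 126.4 = 126.4 KRW
126.4 KRW × 0.008379 = 1.05911 SEK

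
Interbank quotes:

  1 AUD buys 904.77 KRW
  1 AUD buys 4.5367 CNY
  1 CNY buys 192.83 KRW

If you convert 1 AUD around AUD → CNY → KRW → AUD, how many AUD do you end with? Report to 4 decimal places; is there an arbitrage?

0.9669 (arbitrage exists)

Around AUD → CNY → KRW → AUD: 1 × 4.5367 × 192.83 ÷ 904.77 = 0.966889
Product < 1; profitable direction is AUD → KRW → CNY → AUD.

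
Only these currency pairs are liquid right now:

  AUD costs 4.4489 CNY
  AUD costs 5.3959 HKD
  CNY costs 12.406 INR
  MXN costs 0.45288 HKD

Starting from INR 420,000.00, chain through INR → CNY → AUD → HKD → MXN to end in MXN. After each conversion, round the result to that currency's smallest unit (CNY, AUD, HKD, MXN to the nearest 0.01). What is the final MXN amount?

INR 420,000.00 ÷ 12.406 = CNY 33,854.59
CNY 33,854.59 ÷ 4.4489 = AUD 7,609.65
AUD 7,609.65 × 5.3959 = HKD 41,060.91
HKD 41,060.91 ÷ 0.45288 = MXN 90,666.20

MXN 90,666.20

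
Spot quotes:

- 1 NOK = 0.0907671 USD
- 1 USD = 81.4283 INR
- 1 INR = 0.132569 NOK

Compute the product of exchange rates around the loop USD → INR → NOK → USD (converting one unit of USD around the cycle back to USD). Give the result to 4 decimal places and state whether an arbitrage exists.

0.9798 (arbitrage exists)

Around USD → INR → NOK → USD: 1 × 81.4283 × 0.132569 × 0.0907671 = 0.979819
Product < 1; profitable direction is USD → NOK → INR → USD.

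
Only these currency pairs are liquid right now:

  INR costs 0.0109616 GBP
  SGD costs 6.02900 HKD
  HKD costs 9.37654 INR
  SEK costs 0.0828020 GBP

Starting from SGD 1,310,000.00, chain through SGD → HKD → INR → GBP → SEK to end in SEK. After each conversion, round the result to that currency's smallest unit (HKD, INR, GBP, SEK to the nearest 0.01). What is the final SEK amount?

SGD 1,310,000.00 × 6.02900 = HKD 7,897,990.00
HKD 7,897,990.00 × 9.37654 = INR 74,055,819.15
INR 74,055,819.15 × 0.0109616 = GBP 811,770.27
GBP 811,770.27 ÷ 0.0828020 = SEK 9,803,751.96

SEK 9,803,751.96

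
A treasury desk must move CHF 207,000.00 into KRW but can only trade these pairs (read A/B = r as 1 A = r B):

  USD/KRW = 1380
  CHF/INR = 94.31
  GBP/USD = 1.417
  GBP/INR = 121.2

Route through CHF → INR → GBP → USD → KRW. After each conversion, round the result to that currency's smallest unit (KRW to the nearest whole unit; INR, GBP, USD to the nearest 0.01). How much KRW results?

KRW 314,973,781

CHF 207,000.00 × 94.31 = INR 19,522,170.00
INR 19,522,170.00 ÷ 121.2 = GBP 161,074.01
GBP 161,074.01 × 1.417 = USD 228,241.87
USD 228,241.87 × 1380 = KRW 314,973,781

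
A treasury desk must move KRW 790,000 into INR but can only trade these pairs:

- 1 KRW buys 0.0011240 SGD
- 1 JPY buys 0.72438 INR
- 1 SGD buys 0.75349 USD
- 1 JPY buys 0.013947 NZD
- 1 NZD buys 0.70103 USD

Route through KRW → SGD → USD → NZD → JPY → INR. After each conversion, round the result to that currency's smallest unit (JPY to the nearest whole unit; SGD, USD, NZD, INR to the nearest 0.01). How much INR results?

KRW 790,000 × 0.0011240 = SGD 887.96
SGD 887.96 × 0.75349 = USD 669.07
USD 669.07 ÷ 0.70103 = NZD 954.41
NZD 954.41 ÷ 0.013947 = JPY 68,431
JPY 68,431 × 0.72438 = INR 49,570.05

INR 49,570.05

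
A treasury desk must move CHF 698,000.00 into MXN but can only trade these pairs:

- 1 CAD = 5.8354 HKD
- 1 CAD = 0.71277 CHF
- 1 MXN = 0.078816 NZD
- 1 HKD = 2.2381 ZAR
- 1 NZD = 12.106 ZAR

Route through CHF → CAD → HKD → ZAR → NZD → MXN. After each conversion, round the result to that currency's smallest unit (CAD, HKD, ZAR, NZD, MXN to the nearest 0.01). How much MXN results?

MXN 13,404,205.24

CHF 698,000.00 ÷ 0.71277 = CAD 979,278.03
CAD 979,278.03 × 5.8354 = HKD 5,714,479.02
HKD 5,714,479.02 × 2.2381 = ZAR 12,789,575.49
ZAR 12,789,575.49 ÷ 12.106 = NZD 1,056,465.84
NZD 1,056,465.84 ÷ 0.078816 = MXN 13,404,205.24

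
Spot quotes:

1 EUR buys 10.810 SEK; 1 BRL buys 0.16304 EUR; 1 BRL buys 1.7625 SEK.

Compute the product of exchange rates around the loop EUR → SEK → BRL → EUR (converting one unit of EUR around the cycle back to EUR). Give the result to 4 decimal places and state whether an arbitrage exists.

Around EUR → SEK → BRL → EUR: 1 × 10.810 ÷ 1.7625 × 0.16304 = 0.999979
Product ≈ 1 (deviation 0.002%, within rounding noise).

1.0000 (no arbitrage)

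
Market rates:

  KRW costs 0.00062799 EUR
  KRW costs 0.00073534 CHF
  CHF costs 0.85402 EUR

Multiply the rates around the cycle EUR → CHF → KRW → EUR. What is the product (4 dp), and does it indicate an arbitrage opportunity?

1.0000 (no arbitrage)

Around EUR → CHF → KRW → EUR: 1 ÷ 0.85402 ÷ 0.00073534 × 0.00062799 = 0.999992
Product ≈ 1 (deviation 0.001%, within rounding noise).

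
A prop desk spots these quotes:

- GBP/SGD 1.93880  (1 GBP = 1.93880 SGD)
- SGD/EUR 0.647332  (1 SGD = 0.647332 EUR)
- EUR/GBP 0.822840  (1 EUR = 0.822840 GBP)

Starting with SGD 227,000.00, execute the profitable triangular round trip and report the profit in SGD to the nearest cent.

Profit: SGD 7,423.60

Profitable loop is SGD → EUR → GBP → SGD:
SGD 227,000.00 × 0.647332 = EUR 146,944.36
EUR 146,944.36 × 0.822840 = GBP 120,911.70
GBP 120,911.70 × 1.93880 = SGD 234,423.60
Profit = SGD 234,423.60 − SGD 227,000.00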